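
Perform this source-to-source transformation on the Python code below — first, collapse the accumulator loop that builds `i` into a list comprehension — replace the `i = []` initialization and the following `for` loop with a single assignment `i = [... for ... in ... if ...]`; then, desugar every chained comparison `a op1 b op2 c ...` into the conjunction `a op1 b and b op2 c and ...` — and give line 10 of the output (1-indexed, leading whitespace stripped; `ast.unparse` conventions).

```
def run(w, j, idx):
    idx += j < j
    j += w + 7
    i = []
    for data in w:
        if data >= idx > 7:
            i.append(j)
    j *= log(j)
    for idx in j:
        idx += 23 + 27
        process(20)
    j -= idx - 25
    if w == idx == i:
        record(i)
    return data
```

Transformed code:
def run(w, j, idx):
    idx += j < j
    j += w + 7
    i = [j for data in w if data >= idx and idx > 7]
    j *= log(j)
    for idx in j:
        idx += 23 + 27
        process(20)
    j -= idx - 25
    if w == idx and idx == i:
        record(i)
    return data

if w == idx and idx == i:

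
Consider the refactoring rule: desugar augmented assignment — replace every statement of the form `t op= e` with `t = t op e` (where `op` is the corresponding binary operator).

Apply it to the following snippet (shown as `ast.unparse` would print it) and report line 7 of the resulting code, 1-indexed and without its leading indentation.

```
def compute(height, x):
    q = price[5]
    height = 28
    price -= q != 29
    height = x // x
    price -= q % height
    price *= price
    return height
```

price = price * price

Transformed code:
def compute(height, x):
    q = price[5]
    height = 28
    price = price - (q != 29)
    height = x // x
    price = price - q % height
    price = price * price
    return height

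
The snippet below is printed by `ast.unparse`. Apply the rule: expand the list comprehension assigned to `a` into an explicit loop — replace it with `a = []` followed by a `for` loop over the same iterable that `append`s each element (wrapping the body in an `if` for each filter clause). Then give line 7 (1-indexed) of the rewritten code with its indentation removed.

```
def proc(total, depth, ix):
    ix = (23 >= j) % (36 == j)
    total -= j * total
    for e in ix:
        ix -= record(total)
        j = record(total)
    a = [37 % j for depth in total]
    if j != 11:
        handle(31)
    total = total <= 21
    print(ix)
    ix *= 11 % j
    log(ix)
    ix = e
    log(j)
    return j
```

Transformed code:
def proc(total, depth, ix):
    ix = (23 >= j) % (36 == j)
    total -= j * total
    for e in ix:
        ix -= record(total)
        j = record(total)
    a = []
    for depth in total:
        a.append(37 % j)
    if j != 11:
        handle(31)
    total = total <= 21
    print(ix)
    ix *= 11 % j
    log(ix)
    ix = e
    log(j)
    return j

a = []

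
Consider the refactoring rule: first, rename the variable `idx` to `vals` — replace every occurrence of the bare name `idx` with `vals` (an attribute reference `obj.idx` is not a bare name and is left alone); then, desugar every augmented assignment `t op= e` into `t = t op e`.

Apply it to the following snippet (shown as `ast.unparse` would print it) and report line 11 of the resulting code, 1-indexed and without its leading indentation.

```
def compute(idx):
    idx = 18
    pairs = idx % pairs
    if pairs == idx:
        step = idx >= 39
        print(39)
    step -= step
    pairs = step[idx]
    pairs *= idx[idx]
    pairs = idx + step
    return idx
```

Transformed code:
def compute(vals):
    vals = 18
    pairs = vals % pairs
    if pairs == vals:
        step = vals >= 39
        print(39)
    step = step - step
    pairs = step[vals]
    pairs = pairs * vals[vals]
    pairs = vals + step
    return vals

return vals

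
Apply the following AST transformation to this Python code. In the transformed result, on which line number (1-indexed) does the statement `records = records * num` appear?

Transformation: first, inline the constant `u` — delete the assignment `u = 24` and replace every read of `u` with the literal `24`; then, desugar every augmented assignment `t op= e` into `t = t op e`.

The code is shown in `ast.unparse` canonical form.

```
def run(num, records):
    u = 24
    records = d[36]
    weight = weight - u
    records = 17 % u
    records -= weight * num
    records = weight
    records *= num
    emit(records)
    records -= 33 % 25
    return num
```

7

Transformed code:
def run(num, records):
    records = d[36]
    weight = weight - 24
    records = 17 % 24
    records = records - weight * num
    records = weight
    records = records * num
    emit(records)
    records = records - 33 % 25
    return num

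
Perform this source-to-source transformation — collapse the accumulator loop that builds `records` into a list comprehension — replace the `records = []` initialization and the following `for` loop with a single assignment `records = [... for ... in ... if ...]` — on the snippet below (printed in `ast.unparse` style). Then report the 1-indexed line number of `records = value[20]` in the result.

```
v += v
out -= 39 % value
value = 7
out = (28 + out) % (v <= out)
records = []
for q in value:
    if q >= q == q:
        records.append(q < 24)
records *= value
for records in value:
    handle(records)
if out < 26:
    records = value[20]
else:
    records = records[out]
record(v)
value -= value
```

10

Transformed code:
v += v
out -= 39 % value
value = 7
out = (28 + out) % (v <= out)
records = [q < 24 for q in value if q >= q == q]
records *= value
for records in value:
    handle(records)
if out < 26:
    records = value[20]
else:
    records = records[out]
record(v)
value -= value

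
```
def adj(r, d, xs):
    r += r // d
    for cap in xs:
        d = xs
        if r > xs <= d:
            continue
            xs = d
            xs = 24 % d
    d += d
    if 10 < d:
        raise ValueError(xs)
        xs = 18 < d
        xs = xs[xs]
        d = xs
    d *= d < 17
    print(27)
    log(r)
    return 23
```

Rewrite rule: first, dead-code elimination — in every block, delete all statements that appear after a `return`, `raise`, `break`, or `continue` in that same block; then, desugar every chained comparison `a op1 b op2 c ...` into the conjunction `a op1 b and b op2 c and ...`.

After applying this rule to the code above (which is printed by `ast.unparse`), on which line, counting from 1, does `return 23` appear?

13

Transformed code:
def adj(r, d, xs):
    r += r // d
    for cap in xs:
        d = xs
        if r > xs and xs <= d:
            continue
    d += d
    if 10 < d:
        raise ValueError(xs)
    d *= d < 17
    print(27)
    log(r)
    return 23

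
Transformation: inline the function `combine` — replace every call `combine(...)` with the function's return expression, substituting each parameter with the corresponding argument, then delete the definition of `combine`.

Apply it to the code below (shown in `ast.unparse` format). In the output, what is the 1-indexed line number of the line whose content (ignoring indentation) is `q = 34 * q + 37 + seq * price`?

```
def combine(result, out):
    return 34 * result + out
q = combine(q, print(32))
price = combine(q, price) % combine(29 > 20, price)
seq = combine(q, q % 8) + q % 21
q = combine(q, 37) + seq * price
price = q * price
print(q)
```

Transformed code:
q = 34 * q + print(32)
price = (34 * q + price) % (34 * (29 > 20) + price)
seq = 34 * q + q % 8 + q % 21
q = 34 * q + 37 + seq * price
price = q * price
print(q)

4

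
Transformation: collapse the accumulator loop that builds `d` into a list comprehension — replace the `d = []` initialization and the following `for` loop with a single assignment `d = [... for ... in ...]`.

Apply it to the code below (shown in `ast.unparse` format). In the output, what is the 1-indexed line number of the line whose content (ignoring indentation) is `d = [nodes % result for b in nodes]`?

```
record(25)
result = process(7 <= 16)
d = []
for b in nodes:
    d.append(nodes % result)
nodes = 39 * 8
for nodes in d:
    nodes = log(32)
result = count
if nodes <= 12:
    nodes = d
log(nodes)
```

Transformed code:
record(25)
result = process(7 <= 16)
d = [nodes % result for b in nodes]
nodes = 39 * 8
for nodes in d:
    nodes = log(32)
result = count
if nodes <= 12:
    nodes = d
log(nodes)

3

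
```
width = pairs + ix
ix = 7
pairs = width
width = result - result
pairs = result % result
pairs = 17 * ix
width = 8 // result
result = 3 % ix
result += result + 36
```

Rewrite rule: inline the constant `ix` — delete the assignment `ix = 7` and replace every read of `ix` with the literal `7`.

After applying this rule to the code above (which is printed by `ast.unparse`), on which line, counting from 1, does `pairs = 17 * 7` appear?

Transformed code:
width = pairs + 7
pairs = width
width = result - result
pairs = result % result
pairs = 17 * 7
width = 8 // result
result = 3 % 7
result += result + 36

5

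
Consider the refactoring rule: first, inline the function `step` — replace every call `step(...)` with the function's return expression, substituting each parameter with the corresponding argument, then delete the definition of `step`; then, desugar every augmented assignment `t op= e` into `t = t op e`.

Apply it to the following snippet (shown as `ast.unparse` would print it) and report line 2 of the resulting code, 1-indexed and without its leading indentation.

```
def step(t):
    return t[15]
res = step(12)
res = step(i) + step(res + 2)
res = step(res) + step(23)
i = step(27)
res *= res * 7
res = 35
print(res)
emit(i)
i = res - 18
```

Transformed code:
res = 12[15]
res = i[15] + (res + 2)[15]
res = res[15] + 23[15]
i = 27[15]
res = res * (res * 7)
res = 35
print(res)
emit(i)
i = res - 18

res = i[15] + (res + 2)[15]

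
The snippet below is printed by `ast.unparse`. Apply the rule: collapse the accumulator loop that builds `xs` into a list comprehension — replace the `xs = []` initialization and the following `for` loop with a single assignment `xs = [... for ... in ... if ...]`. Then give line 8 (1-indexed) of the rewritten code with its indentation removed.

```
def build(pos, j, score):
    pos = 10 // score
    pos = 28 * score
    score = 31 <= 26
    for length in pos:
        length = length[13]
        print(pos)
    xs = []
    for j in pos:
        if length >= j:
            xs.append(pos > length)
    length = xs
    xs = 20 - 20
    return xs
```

xs = [pos > length for j in pos if length >= j]

Transformed code:
def build(pos, j, score):
    pos = 10 // score
    pos = 28 * score
    score = 31 <= 26
    for length in pos:
        length = length[13]
        print(pos)
    xs = [pos > length for j in pos if length >= j]
    length = xs
    xs = 20 - 20
    return xs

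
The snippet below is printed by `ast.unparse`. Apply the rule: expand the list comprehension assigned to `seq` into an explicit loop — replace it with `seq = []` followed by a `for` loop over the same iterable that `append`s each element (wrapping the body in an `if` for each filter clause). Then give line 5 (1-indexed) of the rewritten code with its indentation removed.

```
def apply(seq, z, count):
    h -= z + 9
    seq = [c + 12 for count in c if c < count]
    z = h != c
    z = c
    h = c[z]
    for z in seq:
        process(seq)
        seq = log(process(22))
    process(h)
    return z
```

if c < count:

Transformed code:
def apply(seq, z, count):
    h -= z + 9
    seq = []
    for count in c:
        if c < count:
            seq.append(c + 12)
    z = h != c
    z = c
    h = c[z]
    for z in seq:
        process(seq)
        seq = log(process(22))
    process(h)
    return z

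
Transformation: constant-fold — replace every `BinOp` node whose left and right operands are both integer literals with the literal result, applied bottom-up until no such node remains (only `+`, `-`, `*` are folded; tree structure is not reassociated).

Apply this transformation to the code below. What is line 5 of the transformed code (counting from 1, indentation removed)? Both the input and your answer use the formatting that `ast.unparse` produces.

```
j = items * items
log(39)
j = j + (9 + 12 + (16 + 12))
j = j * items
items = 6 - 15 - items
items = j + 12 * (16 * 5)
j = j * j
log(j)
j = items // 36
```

Transformed code:
j = items * items
log(39)
j = j + 49
j = j * items
items = -9 - items
items = j + 960
j = j * j
log(j)
j = items // 36

items = -9 - items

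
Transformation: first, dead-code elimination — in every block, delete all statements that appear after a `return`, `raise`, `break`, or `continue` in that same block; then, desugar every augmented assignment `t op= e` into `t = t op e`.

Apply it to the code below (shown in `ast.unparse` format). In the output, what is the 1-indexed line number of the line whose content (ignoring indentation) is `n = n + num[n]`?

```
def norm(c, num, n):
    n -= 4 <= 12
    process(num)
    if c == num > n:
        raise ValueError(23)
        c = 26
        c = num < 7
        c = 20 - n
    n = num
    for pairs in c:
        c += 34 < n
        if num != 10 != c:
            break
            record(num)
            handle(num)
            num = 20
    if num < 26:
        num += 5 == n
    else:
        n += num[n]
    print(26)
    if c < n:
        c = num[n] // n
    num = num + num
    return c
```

14

Transformed code:
def norm(c, num, n):
    n = n - (4 <= 12)
    process(num)
    if c == num > n:
        raise ValueError(23)
    n = num
    for pairs in c:
        c = c + (34 < n)
        if num != 10 != c:
            break
    if num < 26:
        num = num + (5 == n)
    else:
        n = n + num[n]
    print(26)
    if c < n:
        c = num[n] // n
    num = num + num
    return c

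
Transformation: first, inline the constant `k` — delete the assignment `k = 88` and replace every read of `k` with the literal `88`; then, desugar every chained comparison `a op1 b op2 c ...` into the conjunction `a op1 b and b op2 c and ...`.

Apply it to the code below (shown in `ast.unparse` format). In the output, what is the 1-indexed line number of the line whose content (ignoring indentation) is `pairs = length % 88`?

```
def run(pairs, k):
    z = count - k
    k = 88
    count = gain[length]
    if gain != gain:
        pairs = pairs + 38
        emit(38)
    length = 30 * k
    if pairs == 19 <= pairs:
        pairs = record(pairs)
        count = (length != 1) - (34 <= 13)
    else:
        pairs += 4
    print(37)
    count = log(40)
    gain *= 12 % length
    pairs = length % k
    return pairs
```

Transformed code:
def run(pairs, k):
    z = count - 88
    count = gain[length]
    if gain != gain:
        pairs = pairs + 38
        emit(38)
    length = 30 * 88
    if pairs == 19 and 19 <= pairs:
        pairs = record(pairs)
        count = (length != 1) - (34 <= 13)
    else:
        pairs += 4
    print(37)
    count = log(40)
    gain *= 12 % length
    pairs = length % 88
    return pairs

16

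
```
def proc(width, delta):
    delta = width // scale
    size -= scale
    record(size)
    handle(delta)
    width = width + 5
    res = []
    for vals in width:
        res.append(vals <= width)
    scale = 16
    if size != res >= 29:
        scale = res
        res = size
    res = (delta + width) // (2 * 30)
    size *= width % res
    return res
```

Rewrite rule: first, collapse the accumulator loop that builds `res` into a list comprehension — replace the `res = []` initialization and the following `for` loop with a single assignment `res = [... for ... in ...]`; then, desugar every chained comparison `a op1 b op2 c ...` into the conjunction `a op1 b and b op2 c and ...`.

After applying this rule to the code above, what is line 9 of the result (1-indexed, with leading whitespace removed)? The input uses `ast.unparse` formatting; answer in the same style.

if size != res and res >= 29:

Transformed code:
def proc(width, delta):
    delta = width // scale
    size -= scale
    record(size)
    handle(delta)
    width = width + 5
    res = [vals <= width for vals in width]
    scale = 16
    if size != res and res >= 29:
        scale = res
        res = size
    res = (delta + width) // (2 * 30)
    size *= width % res
    return res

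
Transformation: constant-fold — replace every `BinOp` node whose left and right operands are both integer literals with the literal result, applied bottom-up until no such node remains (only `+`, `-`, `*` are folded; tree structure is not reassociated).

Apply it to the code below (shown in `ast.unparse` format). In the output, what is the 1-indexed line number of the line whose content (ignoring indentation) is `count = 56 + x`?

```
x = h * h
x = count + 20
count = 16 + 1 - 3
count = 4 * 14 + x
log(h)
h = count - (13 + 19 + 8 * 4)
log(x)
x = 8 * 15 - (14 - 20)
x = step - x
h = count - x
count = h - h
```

Transformed code:
x = h * h
x = count + 20
count = 14
count = 56 + x
log(h)
h = count - 64
log(x)
x = 126
x = step - x
h = count - x
count = h - h

4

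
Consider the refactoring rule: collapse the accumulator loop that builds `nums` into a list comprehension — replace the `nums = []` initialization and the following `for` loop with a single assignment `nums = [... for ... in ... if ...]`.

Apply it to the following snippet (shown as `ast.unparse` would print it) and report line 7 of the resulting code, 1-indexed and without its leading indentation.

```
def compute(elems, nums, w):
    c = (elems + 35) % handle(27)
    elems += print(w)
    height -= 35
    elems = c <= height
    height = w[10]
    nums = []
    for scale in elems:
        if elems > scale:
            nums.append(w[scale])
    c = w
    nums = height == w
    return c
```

nums = [w[scale] for scale in elems if elems > scale]

Transformed code:
def compute(elems, nums, w):
    c = (elems + 35) % handle(27)
    elems += print(w)
    height -= 35
    elems = c <= height
    height = w[10]
    nums = [w[scale] for scale in elems if elems > scale]
    c = w
    nums = height == w
    return c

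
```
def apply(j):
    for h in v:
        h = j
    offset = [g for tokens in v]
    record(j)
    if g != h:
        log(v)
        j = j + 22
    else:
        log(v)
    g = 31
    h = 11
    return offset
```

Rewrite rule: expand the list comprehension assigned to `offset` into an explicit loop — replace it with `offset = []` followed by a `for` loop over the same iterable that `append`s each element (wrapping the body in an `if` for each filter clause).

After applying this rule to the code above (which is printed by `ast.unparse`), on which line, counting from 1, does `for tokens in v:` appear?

5

Transformed code:
def apply(j):
    for h in v:
        h = j
    offset = []
    for tokens in v:
        offset.append(g)
    record(j)
    if g != h:
        log(v)
        j = j + 22
    else:
        log(v)
    g = 31
    h = 11
    return offset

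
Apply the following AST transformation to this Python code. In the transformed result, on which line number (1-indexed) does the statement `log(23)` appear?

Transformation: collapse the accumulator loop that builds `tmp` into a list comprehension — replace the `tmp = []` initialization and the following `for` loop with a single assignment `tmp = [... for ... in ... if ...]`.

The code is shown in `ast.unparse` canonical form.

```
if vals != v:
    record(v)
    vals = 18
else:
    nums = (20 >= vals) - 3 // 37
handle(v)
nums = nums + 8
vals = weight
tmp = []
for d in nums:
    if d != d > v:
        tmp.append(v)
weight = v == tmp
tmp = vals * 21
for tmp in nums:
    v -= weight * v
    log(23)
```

Transformed code:
if vals != v:
    record(v)
    vals = 18
else:
    nums = (20 >= vals) - 3 // 37
handle(v)
nums = nums + 8
vals = weight
tmp = [v for d in nums if d != d > v]
weight = v == tmp
tmp = vals * 21
for tmp in nums:
    v -= weight * v
    log(23)

14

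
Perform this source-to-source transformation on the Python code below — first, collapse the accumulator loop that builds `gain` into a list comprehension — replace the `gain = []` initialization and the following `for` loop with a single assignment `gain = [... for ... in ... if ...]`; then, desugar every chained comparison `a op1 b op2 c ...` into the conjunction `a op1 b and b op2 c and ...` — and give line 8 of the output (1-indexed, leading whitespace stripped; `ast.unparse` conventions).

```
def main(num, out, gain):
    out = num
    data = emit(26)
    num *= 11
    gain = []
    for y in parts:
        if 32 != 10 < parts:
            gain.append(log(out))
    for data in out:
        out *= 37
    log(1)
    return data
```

Transformed code:
def main(num, out, gain):
    out = num
    data = emit(26)
    num *= 11
    gain = [log(out) for y in parts if 32 != 10 and 10 < parts]
    for data in out:
        out *= 37
    log(1)
    return data

log(1)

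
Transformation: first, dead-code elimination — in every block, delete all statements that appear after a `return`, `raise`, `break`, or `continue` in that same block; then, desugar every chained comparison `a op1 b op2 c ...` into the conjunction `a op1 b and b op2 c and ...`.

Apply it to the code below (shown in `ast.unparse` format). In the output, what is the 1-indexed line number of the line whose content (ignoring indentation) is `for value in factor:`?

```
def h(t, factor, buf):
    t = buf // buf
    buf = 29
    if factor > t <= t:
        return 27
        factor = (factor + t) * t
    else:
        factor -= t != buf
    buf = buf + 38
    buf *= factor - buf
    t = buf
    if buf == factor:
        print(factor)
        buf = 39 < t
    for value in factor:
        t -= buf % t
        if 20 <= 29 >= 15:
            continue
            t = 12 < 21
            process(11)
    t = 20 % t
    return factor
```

14

Transformed code:
def h(t, factor, buf):
    t = buf // buf
    buf = 29
    if factor > t and t <= t:
        return 27
    else:
        factor -= t != buf
    buf = buf + 38
    buf *= factor - buf
    t = buf
    if buf == factor:
        print(factor)
        buf = 39 < t
    for value in factor:
        t -= buf % t
        if 20 <= 29 and 29 >= 15:
            continue
    t = 20 % t
    return factor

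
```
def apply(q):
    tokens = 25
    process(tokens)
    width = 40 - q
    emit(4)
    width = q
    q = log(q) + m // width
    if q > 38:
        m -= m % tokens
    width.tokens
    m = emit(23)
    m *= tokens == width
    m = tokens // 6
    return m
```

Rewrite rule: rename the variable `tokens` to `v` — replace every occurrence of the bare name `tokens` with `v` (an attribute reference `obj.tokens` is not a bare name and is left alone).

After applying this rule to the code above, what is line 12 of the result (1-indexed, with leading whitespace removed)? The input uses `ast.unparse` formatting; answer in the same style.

Transformed code:
def apply(q):
    v = 25
    process(v)
    width = 40 - q
    emit(4)
    width = q
    q = log(q) + m // width
    if q > 38:
        m -= m % v
    width.tokens
    m = emit(23)
    m *= v == width
    m = v // 6
    return m

m *= v == width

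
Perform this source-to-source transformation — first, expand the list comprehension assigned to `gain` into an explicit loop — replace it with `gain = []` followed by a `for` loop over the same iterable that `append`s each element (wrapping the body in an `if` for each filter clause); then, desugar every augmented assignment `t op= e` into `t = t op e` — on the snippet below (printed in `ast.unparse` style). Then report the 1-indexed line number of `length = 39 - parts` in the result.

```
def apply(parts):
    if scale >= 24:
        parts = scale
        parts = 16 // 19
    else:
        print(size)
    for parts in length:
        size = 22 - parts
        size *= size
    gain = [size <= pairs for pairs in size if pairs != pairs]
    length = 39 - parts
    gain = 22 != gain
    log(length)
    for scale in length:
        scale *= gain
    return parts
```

Transformed code:
def apply(parts):
    if scale >= 24:
        parts = scale
        parts = 16 // 19
    else:
        print(size)
    for parts in length:
        size = 22 - parts
        size = size * size
    gain = []
    for pairs in size:
        if pairs != pairs:
            gain.append(size <= pairs)
    length = 39 - parts
    gain = 22 != gain
    log(length)
    for scale in length:
        scale = scale * gain
    return parts

14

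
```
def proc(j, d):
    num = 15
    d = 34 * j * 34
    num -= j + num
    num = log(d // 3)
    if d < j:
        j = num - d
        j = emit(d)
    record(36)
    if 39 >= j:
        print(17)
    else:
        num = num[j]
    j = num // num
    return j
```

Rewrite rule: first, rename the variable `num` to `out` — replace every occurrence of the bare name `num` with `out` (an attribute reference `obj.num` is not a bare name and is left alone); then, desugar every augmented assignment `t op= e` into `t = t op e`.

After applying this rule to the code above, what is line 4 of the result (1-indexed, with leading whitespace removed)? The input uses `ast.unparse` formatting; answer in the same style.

Transformed code:
def proc(j, d):
    out = 15
    d = 34 * j * 34
    out = out - (j + out)
    out = log(d // 3)
    if d < j:
        j = out - d
        j = emit(d)
    record(36)
    if 39 >= j:
        print(17)
    else:
        out = out[j]
    j = out // out
    return j

out = out - (j + out)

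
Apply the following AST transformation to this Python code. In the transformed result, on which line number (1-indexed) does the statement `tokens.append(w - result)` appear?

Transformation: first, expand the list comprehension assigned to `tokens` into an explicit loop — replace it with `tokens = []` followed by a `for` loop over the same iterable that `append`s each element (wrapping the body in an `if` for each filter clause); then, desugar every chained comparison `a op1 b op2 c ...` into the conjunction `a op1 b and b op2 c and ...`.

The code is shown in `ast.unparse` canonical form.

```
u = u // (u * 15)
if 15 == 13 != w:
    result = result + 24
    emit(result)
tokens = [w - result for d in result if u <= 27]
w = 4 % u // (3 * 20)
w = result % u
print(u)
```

Transformed code:
u = u // (u * 15)
if 15 == 13 and 13 != w:
    result = result + 24
    emit(result)
tokens = []
for d in result:
    if u <= 27:
        tokens.append(w - result)
w = 4 % u // (3 * 20)
w = result % u
print(u)

8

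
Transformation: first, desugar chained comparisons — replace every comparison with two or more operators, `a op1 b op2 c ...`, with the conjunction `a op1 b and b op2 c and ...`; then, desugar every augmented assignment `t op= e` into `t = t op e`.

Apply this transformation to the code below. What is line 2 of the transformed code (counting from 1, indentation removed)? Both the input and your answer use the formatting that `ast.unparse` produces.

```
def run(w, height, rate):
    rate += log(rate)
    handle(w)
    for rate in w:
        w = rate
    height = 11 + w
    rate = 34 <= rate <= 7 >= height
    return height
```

rate = rate + log(rate)

Transformed code:
def run(w, height, rate):
    rate = rate + log(rate)
    handle(w)
    for rate in w:
        w = rate
    height = 11 + w
    rate = 34 <= rate and rate <= 7 and (7 >= height)
    return height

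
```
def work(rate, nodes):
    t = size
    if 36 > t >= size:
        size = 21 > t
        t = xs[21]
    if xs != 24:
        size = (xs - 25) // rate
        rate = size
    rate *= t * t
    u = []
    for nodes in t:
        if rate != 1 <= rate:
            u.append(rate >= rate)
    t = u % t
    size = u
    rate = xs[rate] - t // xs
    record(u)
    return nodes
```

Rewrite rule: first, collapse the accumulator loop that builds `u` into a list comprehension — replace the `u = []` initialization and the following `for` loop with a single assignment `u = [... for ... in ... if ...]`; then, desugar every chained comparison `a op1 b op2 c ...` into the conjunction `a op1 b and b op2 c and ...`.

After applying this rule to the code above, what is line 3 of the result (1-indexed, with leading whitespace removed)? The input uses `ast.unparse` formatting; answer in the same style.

if 36 > t and t >= size:

Transformed code:
def work(rate, nodes):
    t = size
    if 36 > t and t >= size:
        size = 21 > t
        t = xs[21]
    if xs != 24:
        size = (xs - 25) // rate
        rate = size
    rate *= t * t
    u = [rate >= rate for nodes in t if rate != 1 and 1 <= rate]
    t = u % t
    size = u
    rate = xs[rate] - t // xs
    record(u)
    return nodes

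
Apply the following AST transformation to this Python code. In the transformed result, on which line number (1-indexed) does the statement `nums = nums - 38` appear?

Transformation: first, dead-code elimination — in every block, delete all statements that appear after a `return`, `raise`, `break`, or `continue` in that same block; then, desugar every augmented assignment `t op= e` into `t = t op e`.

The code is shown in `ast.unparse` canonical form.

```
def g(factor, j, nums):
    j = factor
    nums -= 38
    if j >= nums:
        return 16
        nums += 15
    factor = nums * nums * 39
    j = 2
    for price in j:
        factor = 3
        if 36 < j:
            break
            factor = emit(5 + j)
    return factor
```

3

Transformed code:
def g(factor, j, nums):
    j = factor
    nums = nums - 38
    if j >= nums:
        return 16
    factor = nums * nums * 39
    j = 2
    for price in j:
        factor = 3
        if 36 < j:
            break
    return factor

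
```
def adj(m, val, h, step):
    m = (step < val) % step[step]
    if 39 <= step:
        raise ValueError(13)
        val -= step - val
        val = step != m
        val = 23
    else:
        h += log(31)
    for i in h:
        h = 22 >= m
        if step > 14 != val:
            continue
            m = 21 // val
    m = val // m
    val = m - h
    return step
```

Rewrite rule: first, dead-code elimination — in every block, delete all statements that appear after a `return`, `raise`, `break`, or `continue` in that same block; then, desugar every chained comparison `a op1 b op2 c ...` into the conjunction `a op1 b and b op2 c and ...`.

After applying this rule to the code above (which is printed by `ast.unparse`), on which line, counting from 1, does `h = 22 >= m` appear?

Transformed code:
def adj(m, val, h, step):
    m = (step < val) % step[step]
    if 39 <= step:
        raise ValueError(13)
    else:
        h += log(31)
    for i in h:
        h = 22 >= m
        if step > 14 and 14 != val:
            continue
    m = val // m
    val = m - h
    return step

8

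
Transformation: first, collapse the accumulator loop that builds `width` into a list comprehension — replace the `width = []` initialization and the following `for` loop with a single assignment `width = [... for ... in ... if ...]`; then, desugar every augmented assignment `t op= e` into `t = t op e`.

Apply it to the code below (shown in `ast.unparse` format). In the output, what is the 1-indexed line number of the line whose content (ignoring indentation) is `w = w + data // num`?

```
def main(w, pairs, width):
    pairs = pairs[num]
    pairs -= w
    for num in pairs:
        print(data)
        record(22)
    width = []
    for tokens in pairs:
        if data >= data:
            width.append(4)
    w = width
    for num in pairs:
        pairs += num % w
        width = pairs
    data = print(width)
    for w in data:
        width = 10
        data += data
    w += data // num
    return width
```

16

Transformed code:
def main(w, pairs, width):
    pairs = pairs[num]
    pairs = pairs - w
    for num in pairs:
        print(data)
        record(22)
    width = [4 for tokens in pairs if data >= data]
    w = width
    for num in pairs:
        pairs = pairs + num % w
        width = pairs
    data = print(width)
    for w in data:
        width = 10
        data = data + data
    w = w + data // num
    return width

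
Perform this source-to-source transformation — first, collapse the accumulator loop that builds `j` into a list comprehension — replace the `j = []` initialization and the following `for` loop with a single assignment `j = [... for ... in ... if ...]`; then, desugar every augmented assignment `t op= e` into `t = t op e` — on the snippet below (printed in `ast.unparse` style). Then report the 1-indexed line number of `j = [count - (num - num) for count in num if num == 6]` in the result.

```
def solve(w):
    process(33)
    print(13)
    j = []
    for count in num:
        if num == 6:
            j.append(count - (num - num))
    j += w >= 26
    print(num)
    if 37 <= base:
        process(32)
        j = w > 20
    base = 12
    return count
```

Transformed code:
def solve(w):
    process(33)
    print(13)
    j = [count - (num - num) for count in num if num == 6]
    j = j + (w >= 26)
    print(num)
    if 37 <= base:
        process(32)
        j = w > 20
    base = 12
    return count

4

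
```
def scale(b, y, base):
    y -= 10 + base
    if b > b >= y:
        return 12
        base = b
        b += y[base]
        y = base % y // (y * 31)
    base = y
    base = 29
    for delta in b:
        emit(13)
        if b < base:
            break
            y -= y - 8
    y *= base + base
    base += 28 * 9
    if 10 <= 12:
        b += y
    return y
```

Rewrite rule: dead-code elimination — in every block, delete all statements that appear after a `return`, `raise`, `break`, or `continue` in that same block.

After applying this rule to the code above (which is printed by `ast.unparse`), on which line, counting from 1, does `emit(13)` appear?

Transformed code:
def scale(b, y, base):
    y -= 10 + base
    if b > b >= y:
        return 12
    base = y
    base = 29
    for delta in b:
        emit(13)
        if b < base:
            break
    y *= base + base
    base += 28 * 9
    if 10 <= 12:
        b += y
    return y

8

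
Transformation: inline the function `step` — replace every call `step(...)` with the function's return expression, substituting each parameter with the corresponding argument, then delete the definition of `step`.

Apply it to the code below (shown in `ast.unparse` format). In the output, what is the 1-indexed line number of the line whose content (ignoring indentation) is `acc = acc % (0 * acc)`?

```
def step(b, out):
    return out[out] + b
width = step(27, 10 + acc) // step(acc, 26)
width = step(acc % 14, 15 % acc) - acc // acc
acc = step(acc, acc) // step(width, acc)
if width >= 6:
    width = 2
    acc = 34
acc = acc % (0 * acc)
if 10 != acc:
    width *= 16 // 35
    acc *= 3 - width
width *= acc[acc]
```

Transformed code:
width = ((10 + acc)[10 + acc] + 27) // (26[26] + acc)
width = (15 % acc)[15 % acc] + acc % 14 - acc // acc
acc = (acc[acc] + acc) // (acc[acc] + width)
if width >= 6:
    width = 2
    acc = 34
acc = acc % (0 * acc)
if 10 != acc:
    width *= 16 // 35
    acc *= 3 - width
width *= acc[acc]

7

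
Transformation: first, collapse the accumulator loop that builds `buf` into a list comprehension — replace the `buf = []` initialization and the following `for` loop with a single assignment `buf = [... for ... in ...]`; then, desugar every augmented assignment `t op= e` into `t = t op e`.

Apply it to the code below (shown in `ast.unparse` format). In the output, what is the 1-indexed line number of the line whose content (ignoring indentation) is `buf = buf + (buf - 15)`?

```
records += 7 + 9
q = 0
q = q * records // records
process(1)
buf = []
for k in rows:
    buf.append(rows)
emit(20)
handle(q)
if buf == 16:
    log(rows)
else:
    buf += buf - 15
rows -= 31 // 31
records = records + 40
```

Transformed code:
records = records + (7 + 9)
q = 0
q = q * records // records
process(1)
buf = [rows for k in rows]
emit(20)
handle(q)
if buf == 16:
    log(rows)
else:
    buf = buf + (buf - 15)
rows = rows - 31 // 31
records = records + 40

11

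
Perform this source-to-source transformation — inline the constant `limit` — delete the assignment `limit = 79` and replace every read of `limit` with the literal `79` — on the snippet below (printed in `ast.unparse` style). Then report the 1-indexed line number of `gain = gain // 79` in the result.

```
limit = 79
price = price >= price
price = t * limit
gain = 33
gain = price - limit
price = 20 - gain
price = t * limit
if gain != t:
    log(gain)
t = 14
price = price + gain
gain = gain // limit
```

Transformed code:
price = price >= price
price = t * 79
gain = 33
gain = price - 79
price = 20 - gain
price = t * 79
if gain != t:
    log(gain)
t = 14
price = price + gain
gain = gain // 79

11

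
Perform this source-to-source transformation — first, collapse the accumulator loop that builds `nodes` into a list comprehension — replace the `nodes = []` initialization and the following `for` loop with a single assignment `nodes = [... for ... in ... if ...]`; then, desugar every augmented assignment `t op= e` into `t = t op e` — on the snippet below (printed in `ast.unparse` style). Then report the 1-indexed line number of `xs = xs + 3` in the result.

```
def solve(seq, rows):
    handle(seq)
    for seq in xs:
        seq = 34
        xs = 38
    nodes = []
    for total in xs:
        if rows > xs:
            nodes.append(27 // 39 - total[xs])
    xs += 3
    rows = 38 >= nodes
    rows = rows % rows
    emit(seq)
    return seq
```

7

Transformed code:
def solve(seq, rows):
    handle(seq)
    for seq in xs:
        seq = 34
        xs = 38
    nodes = [27 // 39 - total[xs] for total in xs if rows > xs]
    xs = xs + 3
    rows = 38 >= nodes
    rows = rows % rows
    emit(seq)
    return seq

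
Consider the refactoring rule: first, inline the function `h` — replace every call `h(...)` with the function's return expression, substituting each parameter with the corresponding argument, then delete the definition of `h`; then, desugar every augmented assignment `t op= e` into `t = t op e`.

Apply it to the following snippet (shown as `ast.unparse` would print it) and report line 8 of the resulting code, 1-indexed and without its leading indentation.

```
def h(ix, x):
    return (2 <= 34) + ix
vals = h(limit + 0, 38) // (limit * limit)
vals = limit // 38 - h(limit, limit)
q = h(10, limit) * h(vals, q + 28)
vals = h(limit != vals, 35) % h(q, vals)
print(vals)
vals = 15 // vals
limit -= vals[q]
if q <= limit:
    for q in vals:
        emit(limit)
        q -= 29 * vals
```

if q <= limit:

Transformed code:
vals = ((2 <= 34) + (limit + 0)) // (limit * limit)
vals = limit // 38 - ((2 <= 34) + limit)
q = ((2 <= 34) + 10) * ((2 <= 34) + vals)
vals = ((2 <= 34) + (limit != vals)) % ((2 <= 34) + q)
print(vals)
vals = 15 // vals
limit = limit - vals[q]
if q <= limit:
    for q in vals:
        emit(limit)
        q = q - 29 * vals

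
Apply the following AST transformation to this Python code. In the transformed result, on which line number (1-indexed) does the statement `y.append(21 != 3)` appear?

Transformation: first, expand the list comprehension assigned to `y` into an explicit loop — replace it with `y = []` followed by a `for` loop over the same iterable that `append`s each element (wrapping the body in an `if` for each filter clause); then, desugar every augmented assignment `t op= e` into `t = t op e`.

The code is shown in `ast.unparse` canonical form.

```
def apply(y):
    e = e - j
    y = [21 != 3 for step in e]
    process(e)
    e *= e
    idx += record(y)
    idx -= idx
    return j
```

5

Transformed code:
def apply(y):
    e = e - j
    y = []
    for step in e:
        y.append(21 != 3)
    process(e)
    e = e * e
    idx = idx + record(y)
    idx = idx - idx
    return j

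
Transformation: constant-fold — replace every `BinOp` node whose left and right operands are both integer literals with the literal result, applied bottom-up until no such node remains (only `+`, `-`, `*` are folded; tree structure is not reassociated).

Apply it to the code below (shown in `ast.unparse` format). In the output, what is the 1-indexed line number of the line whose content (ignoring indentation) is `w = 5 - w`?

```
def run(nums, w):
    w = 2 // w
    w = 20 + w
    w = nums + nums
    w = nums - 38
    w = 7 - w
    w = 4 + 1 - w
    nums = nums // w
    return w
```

7

Transformed code:
def run(nums, w):
    w = 2 // w
    w = 20 + w
    w = nums + nums
    w = nums - 38
    w = 7 - w
    w = 5 - w
    nums = nums // w
    return w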